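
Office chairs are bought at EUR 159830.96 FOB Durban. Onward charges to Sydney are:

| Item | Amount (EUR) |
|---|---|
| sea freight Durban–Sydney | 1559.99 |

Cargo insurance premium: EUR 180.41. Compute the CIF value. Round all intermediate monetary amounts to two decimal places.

CIF value: EUR 161571.36

CIF = FOB price + freight + insurance
CIF = 159830.96 + 1559.99 + 180.41 = 161571.36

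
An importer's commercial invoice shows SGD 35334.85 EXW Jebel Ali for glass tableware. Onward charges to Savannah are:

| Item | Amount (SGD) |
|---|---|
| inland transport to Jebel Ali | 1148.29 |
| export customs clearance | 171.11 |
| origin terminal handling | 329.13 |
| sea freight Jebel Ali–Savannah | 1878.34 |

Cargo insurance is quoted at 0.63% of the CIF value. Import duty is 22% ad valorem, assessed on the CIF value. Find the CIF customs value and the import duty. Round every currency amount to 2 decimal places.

CIF value: SGD 39108.10; import duty: SGD 8603.78

Let C be the CIF value. C = EXW price + pre-shipment costs + freight + 0.63% × C
C − 0.63% × C = 35334.85 + 1148.29 + 171.11 + 329.13 + 1878.34
0.9937 × C = 38861.72
C = 38861.72 / 0.9937 = 39108.10
Insurance premium = 0.63% × 39108.10 = 246.38
Import duty = 39108.10 × 22% = 8603.78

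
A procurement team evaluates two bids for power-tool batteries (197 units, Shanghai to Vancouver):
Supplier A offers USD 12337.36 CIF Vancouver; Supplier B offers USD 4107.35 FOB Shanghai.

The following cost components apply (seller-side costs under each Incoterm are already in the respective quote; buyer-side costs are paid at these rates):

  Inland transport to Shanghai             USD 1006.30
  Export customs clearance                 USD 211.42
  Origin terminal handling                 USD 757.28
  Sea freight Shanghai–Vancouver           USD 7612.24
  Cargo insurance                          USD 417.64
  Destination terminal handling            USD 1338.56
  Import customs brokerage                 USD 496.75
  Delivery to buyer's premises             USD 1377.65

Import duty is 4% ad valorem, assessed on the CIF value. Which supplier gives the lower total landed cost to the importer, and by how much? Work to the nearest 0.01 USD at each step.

Supplier A (CIF):
The CIF price already equals the CIF value: 12337.36
Import duty = 12337.36 × 4% = 493.49
Buyer bears (A): 1338.56 + 496.75 + 1377.65 = 3212.96
Landed cost (A) = invoice 12337.36 + 3212.96 + duty 493.49 = 16043.81
Supplier B (FOB):
CIF value = FOB price + freight + insurance = 4107.35 + 7612.24 + 417.64 = 12137.23
Import duty = 12137.23 × 4% = 485.49
Buyer bears (B): 7612.24 + 417.64 + 1338.56 + 496.75 + 1377.65 = 11242.84
Landed cost (B) = invoice 4107.35 + 11242.84 + duty 485.49 = 15835.68
Difference = |16043.81 − 15835.68| = 208.13

Supplier B is cheaper by USD 208.13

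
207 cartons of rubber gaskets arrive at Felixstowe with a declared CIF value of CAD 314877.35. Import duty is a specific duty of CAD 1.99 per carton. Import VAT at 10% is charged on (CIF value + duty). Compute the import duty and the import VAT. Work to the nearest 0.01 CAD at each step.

Import duty: CAD 411.93; import VAT: CAD 31528.93

Import duty = 207 × 1.99 = 411.93
VAT base = CIF + duty = 314877.35 + 411.93 = 315289.28
Import VAT = 315289.28 × 10% = 31528.93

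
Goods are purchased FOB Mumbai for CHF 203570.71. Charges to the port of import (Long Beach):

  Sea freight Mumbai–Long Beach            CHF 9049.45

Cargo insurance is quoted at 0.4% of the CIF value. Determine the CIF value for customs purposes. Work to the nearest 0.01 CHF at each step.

CIF value: CHF 213474.06

Let C be the CIF value. C = FOB price + freight + 0.4% × C
C − 0.4% × C = 203570.71 + 9049.45
0.996 × C = 212620.16
C = 212620.16 / 0.996 = 213474.06
Insurance premium = 0.4% × 213474.06 = 853.90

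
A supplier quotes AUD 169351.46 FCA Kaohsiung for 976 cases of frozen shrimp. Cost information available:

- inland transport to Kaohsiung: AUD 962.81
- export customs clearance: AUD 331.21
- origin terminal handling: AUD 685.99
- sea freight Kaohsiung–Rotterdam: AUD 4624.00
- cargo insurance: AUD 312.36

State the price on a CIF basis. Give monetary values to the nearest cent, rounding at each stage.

Not relevant to the conversion: export clearance, inland to port — on the seller under both FCA and CIF; already in the FCA price and stays in the CIF price.
From FCA to CIF, the seller additionally bears: origin terminal, freight, insurance.
CIF price = 169351.46 + 685.99 + 4624.00 + 312.36 = 174973.81

CIF price: AUD 174973.81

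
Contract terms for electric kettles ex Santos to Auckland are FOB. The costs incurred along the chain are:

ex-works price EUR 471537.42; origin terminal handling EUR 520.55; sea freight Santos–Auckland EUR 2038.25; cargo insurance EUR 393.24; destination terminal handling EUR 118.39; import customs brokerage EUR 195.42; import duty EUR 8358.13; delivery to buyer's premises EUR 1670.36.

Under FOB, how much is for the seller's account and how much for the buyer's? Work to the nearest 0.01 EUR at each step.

Seller: EUR 472057.97; buyer: EUR 12773.79

FOB: the seller bears costs until goods are on board at the origin port; the buyer bears freight, insurance and all costs thereafter.
Seller's account: goods 471537.42 + origin terminal 520.55 = 472057.97
Buyer's account: freight 2038.25 + insurance 393.24 + destination terminal 118.39 + brokerage 195.42 + duty 8358.13 + delivery 1670.36 = 12773.79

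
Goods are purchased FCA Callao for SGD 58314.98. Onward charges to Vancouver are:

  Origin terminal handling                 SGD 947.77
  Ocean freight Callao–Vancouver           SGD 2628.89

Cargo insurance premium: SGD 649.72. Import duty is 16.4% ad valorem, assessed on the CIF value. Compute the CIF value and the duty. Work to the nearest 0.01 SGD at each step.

CIF = FCA price + pre-shipment costs + freight + insurance
CIF = 58314.98 + 947.77 + 2628.89 + 649.72 = 62541.36
Import duty = 62541.36 × 16.4% = 10256.78

CIF value: SGD 62541.36; import duty: SGD 10256.78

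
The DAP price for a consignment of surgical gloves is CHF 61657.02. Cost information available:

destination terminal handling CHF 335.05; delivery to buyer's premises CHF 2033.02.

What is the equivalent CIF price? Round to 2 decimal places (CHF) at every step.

CIF price: CHF 59288.95

From DAP to CIF, the seller no longer bears: destination terminal, delivery.
CIF price = 61657.02 − 335.05 − 2033.02 = 59288.95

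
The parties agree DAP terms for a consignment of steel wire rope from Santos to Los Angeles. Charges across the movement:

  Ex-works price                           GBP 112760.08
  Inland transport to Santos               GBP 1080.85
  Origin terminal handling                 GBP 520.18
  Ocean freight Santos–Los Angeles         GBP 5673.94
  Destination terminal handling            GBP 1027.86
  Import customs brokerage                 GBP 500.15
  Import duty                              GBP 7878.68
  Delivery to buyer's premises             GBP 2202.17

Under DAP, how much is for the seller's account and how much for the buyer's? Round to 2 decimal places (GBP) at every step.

DAP: the seller bears all costs to the named destination except import duty and clearance.
Seller's account: goods 112760.08 + inland to port 1080.85 + origin terminal 520.18 + freight 5673.94 + destination terminal 1027.86 + delivery 2202.17 = 123265.08
Buyer's account: brokerage 500.15 + duty 7878.68 = 8378.83

Seller: GBP 123265.08; buyer: GBP 8378.83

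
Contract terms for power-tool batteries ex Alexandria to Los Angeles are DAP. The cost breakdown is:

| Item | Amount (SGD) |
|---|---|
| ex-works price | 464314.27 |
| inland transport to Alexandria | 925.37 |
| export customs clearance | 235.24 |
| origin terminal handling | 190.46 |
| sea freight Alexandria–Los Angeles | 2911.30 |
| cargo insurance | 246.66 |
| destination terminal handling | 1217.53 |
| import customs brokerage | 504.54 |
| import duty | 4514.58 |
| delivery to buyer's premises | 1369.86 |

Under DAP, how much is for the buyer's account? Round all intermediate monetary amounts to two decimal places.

Buyer's account: SGD 5019.12

DAP: the seller bears all costs to the named destination except import duty and clearance.
Seller's account: goods 464314.27 + inland to port 925.37 + export clearance 235.24 + origin terminal 190.46 + freight 2911.30 + insurance 246.66 + destination terminal 1217.53 + delivery 1369.86 = 471410.69
Buyer's account: brokerage 504.54 + duty 4514.58 = 5019.12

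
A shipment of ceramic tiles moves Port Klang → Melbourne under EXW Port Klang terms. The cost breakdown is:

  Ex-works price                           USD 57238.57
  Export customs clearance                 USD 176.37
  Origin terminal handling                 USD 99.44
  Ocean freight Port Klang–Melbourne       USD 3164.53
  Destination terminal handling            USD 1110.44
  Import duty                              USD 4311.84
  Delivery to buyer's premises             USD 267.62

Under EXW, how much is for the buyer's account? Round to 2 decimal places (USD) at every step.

EXW: the seller makes goods available at their premises; the buyer bears all onward costs.
Seller's account: goods 57238.57 = 57238.57
Buyer's account: export clearance 176.37 + origin terminal 99.44 + freight 3164.53 + destination terminal 1110.44 + duty 4311.84 + delivery 267.62 = 9130.24

Buyer's account: USD 9130.24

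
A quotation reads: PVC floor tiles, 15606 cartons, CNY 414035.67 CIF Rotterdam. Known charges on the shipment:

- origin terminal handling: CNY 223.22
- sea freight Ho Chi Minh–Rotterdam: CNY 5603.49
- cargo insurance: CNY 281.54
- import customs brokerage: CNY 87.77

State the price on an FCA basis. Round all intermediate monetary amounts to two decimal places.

FCA price: CNY 407927.42

Not relevant to the conversion: brokerage — on the buyer under both terms; not part of either seller's price.
From CIF to FCA, the seller no longer bears: origin terminal, freight, insurance.
FCA price = 414035.67 − 223.22 − 5603.49 − 281.54 = 407927.42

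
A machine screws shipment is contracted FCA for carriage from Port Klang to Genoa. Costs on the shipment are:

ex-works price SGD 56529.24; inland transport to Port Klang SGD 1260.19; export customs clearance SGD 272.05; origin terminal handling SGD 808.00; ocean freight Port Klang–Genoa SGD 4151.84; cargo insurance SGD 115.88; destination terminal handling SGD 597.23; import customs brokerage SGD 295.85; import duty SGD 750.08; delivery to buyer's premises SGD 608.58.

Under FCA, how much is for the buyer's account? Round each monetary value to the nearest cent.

Buyer's account: SGD 7327.46

FCA: the seller delivers export-cleared goods to the carrier; the buyer bears costs from that point.
Seller's account: goods 56529.24 + inland to port 1260.19 + export clearance 272.05 = 58061.48
Buyer's account: origin terminal 808.00 + freight 4151.84 + insurance 115.88 + destination terminal 597.23 + brokerage 295.85 + duty 750.08 + delivery 608.58 = 7327.46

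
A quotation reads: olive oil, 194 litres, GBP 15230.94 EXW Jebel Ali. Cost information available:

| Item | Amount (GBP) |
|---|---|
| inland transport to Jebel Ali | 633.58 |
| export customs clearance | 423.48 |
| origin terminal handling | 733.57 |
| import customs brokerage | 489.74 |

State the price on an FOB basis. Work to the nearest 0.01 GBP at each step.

Not relevant to the conversion: brokerage — on the buyer under both terms; not part of either seller's price.
From EXW to FOB, the seller additionally bears: inland to port, export clearance, origin terminal.
FOB price = 15230.94 + 633.58 + 423.48 + 733.57 = 17021.57

FOB price: GBP 17021.57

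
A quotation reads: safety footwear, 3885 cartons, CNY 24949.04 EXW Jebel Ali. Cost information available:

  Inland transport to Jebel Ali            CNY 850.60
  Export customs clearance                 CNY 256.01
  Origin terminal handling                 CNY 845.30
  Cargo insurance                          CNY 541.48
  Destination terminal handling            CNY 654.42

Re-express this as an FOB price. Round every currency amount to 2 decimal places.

FOB price: CNY 26900.95

Not relevant to the conversion: destination terminal, insurance — on the buyer under both terms; not part of either seller's price.
From EXW to FOB, the seller additionally bears: inland to port, export clearance, origin terminal.
FOB price = 24949.04 + 850.60 + 256.01 + 845.30 = 26900.95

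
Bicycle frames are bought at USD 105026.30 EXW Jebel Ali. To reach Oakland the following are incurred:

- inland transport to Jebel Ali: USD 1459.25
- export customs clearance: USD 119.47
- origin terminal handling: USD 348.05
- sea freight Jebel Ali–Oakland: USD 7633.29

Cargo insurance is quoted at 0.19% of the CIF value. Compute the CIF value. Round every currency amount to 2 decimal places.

Let C be the CIF value. C = EXW price + pre-shipment costs + freight + 0.19% × C
C − 0.19% × C = 105026.30 + 1459.25 + 119.47 + 348.05 + 7633.29
0.9981 × C = 114586.36
C = 114586.36 / 0.9981 = 114804.49
Insurance premium = 0.19% × 114804.49 = 218.13

CIF value: USD 114804.49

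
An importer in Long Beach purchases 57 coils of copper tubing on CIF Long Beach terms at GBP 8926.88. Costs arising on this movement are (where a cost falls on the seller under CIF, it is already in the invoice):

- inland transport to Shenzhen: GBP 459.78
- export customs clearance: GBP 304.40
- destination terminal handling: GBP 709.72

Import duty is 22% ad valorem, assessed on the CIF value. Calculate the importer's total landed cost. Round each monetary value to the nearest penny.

Total landed cost: GBP 11600.51

CIF: the seller pays costs through ocean freight and marine insurance to the destination port.
Already in the invoice (seller's account under CIF): inland to port, export clearance — exclude.
The CIF price already equals the CIF value: 8926.88
Import duty = 8926.88 × 22% = 1963.91
Buyer bears: destination terminal 709.72 + duty 1963.91 = 2673.63
Landed cost = invoice 8926.88 + 2673.63 = 11600.51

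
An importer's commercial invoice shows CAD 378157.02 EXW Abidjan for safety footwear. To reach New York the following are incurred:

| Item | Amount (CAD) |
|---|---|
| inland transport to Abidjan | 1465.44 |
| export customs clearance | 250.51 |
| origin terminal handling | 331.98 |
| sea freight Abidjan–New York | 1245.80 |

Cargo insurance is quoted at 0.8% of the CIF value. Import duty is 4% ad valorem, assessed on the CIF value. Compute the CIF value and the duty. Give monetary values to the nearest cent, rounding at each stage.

Let C be the CIF value. C = EXW price + pre-shipment costs + freight + 0.8% × C
C − 0.8% × C = 378157.02 + 1465.44 + 250.51 + 331.98 + 1245.80
0.992 × C = 381450.75
C = 381450.75 / 0.992 = 384526.97
Insurance premium = 0.8% × 384526.97 = 3076.22
Import duty = 384526.97 × 4% = 15381.08

CIF value: CAD 384526.97; import duty: CAD 15381.08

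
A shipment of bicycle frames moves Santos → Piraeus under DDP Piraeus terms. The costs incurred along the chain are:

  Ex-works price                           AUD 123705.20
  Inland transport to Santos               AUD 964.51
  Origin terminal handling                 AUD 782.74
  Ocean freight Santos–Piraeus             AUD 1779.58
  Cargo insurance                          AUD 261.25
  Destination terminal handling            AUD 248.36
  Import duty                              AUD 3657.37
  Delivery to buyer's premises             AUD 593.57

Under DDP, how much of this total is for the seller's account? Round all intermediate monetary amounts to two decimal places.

Seller's account: AUD 131992.58

DDP: the seller bears all costs including import duty.
Seller's account: goods 123705.20 + inland to port 964.51 + origin terminal 782.74 + freight 1779.58 + insurance 261.25 + destination terminal 248.36 + duty 3657.37 + delivery 593.57 = 131992.58
Buyer's account: 0.00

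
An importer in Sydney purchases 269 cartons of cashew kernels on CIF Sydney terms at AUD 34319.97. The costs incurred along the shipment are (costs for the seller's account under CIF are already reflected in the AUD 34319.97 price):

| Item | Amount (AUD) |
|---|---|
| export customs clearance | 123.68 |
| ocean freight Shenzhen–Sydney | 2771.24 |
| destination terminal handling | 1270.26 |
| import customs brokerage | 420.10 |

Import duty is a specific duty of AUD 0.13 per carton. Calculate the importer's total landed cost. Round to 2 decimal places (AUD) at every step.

Total landed cost: AUD 36045.30

CIF: the seller pays costs through ocean freight and marine insurance to the destination port.
Already in the invoice (seller's account under CIF): export clearance, freight — exclude.
The CIF price already equals the CIF value: 34319.97
Import duty = 269 × 0.13 = 34.97
Buyer bears: destination terminal 1270.26 + brokerage 420.10 + duty 34.97 = 1725.33
Landed cost = invoice 34319.97 + 1725.33 = 36045.30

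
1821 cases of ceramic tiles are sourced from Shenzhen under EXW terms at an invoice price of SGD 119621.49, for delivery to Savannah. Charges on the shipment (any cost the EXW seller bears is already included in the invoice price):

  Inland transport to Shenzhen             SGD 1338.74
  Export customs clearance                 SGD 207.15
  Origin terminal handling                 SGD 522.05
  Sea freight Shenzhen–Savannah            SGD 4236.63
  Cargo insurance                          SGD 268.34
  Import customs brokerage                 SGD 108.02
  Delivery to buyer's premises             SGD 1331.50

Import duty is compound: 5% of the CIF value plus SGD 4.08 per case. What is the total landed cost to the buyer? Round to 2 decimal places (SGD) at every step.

EXW: the seller makes goods available at their premises; the buyer bears all onward costs.
CIF value = EXW price + inland to port + export clearance + origin terminal + freight + insurance = 119621.49 + 1338.74 + 207.15 + 522.05 + 4236.63 + 268.34 = 126194.40
Ad valorem component: 126194.40 × 5% = 6309.72
Specific component: 1821 × 4.08 = 7429.68
Import duty = 6309.72 + 7429.68 = 13739.40
Buyer bears: inland to port 1338.74 + export clearance 207.15 + origin terminal 522.05 + freight 4236.63 + insurance 268.34 + brokerage 108.02 + delivery 1331.50 + duty 13739.40 = 21751.83
Landed cost = invoice 119621.49 + 21751.83 = 141373.32

Total landed cost: SGD 141373.32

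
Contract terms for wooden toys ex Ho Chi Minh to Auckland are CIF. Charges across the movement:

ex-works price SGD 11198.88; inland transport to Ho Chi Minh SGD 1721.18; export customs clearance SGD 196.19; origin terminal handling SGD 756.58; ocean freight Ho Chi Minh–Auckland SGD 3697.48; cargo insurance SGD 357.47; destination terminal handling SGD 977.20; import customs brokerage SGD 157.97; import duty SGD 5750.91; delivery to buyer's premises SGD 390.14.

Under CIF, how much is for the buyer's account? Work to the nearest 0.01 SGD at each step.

Buyer's account: SGD 7276.22

CIF: the seller pays costs through ocean freight and marine insurance to the destination port.
Seller's account: goods 11198.88 + inland to port 1721.18 + export clearance 196.19 + origin terminal 756.58 + freight 3697.48 + insurance 357.47 = 17927.78
Buyer's account: destination terminal 977.20 + brokerage 157.97 + duty 5750.91 + delivery 390.14 = 7276.22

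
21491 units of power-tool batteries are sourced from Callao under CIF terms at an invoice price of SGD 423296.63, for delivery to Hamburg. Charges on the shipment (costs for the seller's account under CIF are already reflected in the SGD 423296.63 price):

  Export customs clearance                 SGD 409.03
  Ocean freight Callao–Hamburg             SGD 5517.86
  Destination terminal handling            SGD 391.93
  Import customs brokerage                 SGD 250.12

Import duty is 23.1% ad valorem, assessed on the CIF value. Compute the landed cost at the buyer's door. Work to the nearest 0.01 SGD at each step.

CIF: the seller pays costs through ocean freight and marine insurance to the destination port.
Already in the invoice (seller's account under CIF): export clearance, freight — exclude.
The CIF price already equals the CIF value: 423296.63
Import duty = 423296.63 × 23.1% = 97781.52
Buyer bears: destination terminal 391.93 + brokerage 250.12 + duty 97781.52 = 98423.57
Landed cost = invoice 423296.63 + 98423.57 = 521720.20

Total landed cost: SGD 521720.20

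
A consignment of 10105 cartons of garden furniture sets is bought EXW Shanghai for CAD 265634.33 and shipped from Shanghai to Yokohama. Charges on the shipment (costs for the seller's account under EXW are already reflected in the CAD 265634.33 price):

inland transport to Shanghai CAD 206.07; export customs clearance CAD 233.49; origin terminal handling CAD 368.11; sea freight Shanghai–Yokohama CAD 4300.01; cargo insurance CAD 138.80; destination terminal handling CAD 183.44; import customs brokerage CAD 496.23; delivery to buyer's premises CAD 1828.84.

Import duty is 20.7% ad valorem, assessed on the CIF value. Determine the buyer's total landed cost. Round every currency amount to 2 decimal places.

Total landed cost: CAD 329461.65

EXW: the seller makes goods available at their premises; the buyer bears all onward costs.
CIF value = EXW price + inland to port + export clearance + origin terminal + freight + insurance = 265634.33 + 206.07 + 233.49 + 368.11 + 4300.01 + 138.80 = 270880.81
Import duty = 270880.81 × 20.7% = 56072.33
Buyer bears: inland to port 206.07 + export clearance 233.49 + origin terminal 368.11 + freight 4300.01 + insurance 138.80 + destination terminal 183.44 + brokerage 496.23 + delivery 1828.84 + duty 56072.33 = 63827.32
Landed cost = invoice 265634.33 + 63827.32 = 329461.65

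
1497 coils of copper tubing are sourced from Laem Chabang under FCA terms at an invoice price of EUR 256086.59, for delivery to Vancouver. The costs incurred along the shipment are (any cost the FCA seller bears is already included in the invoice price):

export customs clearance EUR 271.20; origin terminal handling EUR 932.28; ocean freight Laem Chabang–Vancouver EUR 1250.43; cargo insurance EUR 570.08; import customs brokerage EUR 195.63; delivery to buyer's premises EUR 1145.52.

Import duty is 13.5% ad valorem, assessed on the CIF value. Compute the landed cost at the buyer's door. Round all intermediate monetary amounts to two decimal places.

Total landed cost: EUR 295123.85

FCA: the seller delivers export-cleared goods to the carrier; the buyer bears costs from that point.
Already in the invoice (seller's account under FCA): export clearance — exclude.
CIF value = FCA price + origin terminal + freight + insurance = 256086.59 + 932.28 + 1250.43 + 570.08 = 258839.38
Import duty = 258839.38 × 13.5% = 34943.32
Buyer bears: origin terminal 932.28 + freight 1250.43 + insurance 570.08 + brokerage 195.63 + delivery 1145.52 + duty 34943.32 = 39037.26
Landed cost = invoice 256086.59 + 39037.26 = 295123.85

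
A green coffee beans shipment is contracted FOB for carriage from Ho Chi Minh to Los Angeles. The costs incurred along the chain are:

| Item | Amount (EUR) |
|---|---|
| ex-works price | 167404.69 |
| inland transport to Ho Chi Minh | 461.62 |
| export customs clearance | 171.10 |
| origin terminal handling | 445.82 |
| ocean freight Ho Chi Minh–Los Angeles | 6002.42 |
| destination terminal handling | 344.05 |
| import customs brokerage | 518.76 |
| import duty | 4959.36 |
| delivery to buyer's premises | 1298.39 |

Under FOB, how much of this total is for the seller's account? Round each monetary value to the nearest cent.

FOB: the seller bears costs until goods are on board at the origin port; the buyer bears freight, insurance and all costs thereafter.
Seller's account: goods 167404.69 + inland to port 461.62 + export clearance 171.10 + origin terminal 445.82 = 168483.23
Buyer's account: freight 6002.42 + destination terminal 344.05 + brokerage 518.76 + duty 4959.36 + delivery 1298.39 = 13122.98

Seller's account: EUR 168483.23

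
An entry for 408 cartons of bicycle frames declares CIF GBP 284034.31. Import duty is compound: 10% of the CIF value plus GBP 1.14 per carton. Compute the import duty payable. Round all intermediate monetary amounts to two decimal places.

Import duty: GBP 28868.55

Ad valorem component: 284034.31 × 10% = 28403.43
Specific component: 408 × 1.14 = 465.12
Import duty = 28403.43 + 465.12 = 28868.55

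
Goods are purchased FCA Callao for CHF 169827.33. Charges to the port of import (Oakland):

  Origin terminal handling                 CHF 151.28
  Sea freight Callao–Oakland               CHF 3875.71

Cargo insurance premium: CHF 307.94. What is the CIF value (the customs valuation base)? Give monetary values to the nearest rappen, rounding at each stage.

CIF value: CHF 174162.26

CIF = FCA price + pre-shipment costs + freight + insurance
CIF = 169827.33 + 151.28 + 3875.71 + 307.94 = 174162.26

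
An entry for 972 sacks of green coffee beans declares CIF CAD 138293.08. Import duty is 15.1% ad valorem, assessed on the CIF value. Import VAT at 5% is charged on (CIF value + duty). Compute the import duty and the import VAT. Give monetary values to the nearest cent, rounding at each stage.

Import duty: CAD 20882.26; import VAT: CAD 7958.77

Import duty = 138293.08 × 15.1% = 20882.26
VAT base = CIF + duty = 138293.08 + 20882.26 = 159175.34
Import VAT = 159175.34 × 5% = 7958.77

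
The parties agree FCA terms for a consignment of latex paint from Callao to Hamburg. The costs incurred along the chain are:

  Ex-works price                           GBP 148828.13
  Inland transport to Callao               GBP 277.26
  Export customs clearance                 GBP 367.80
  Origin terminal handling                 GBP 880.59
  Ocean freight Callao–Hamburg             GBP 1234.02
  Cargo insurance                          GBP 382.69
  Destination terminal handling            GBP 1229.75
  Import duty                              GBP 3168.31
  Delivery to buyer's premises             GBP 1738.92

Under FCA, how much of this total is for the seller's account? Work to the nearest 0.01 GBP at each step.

Seller's account: GBP 149473.19

FCA: the seller delivers export-cleared goods to the carrier; the buyer bears costs from that point.
Seller's account: goods 148828.13 + inland to port 277.26 + export clearance 367.80 = 149473.19
Buyer's account: origin terminal 880.59 + freight 1234.02 + insurance 382.69 + destination terminal 1229.75 + duty 3168.31 + delivery 1738.92 = 8634.28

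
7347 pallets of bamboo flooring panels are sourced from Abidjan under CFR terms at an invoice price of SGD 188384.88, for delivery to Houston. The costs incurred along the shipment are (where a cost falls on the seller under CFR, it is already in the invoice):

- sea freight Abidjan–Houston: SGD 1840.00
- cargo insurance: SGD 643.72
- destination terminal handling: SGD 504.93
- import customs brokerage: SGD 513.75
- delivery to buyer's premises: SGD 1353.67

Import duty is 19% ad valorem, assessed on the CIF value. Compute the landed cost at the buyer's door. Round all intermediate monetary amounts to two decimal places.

Total landed cost: SGD 227316.38

CFR: the seller pays costs through ocean freight to the destination port, but not insurance.
Already in the invoice (seller's account under CFR): freight — exclude.
CIF value = CFR price + insurance = 188384.88 + 643.72 = 189028.60
Import duty = 189028.60 × 19% = 35915.43
Buyer bears: insurance 643.72 + destination terminal 504.93 + brokerage 513.75 + delivery 1353.67 + duty 35915.43 = 38931.50
Landed cost = invoice 188384.88 + 38931.50 = 227316.38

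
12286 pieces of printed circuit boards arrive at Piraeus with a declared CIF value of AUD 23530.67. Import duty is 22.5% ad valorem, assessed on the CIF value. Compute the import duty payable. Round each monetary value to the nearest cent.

Import duty: AUD 5294.40

Import duty = 23530.67 × 22.5% = 5294.40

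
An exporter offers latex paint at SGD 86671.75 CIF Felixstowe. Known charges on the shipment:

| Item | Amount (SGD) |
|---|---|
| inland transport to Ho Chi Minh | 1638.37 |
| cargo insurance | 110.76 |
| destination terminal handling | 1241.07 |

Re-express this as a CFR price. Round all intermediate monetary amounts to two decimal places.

Not relevant to the conversion: inland to port — on the seller under both CIF and CFR; already in the CIF price and stays in the CFR price. destination terminal — on the buyer under both terms; not part of either seller's price.
From CIF to CFR, the seller no longer bears: insurance.
CFR price = 86671.75 − 110.76 = 86560.99

CFR price: SGD 86560.99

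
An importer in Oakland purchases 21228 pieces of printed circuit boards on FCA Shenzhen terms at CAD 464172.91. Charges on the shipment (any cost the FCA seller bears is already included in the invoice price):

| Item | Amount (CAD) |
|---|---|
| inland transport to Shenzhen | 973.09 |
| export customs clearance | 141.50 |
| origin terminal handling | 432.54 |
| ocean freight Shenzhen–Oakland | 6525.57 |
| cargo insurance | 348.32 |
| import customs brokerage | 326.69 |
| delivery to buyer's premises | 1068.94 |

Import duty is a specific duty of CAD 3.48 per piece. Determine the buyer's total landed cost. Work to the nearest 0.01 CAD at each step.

FCA: the seller delivers export-cleared goods to the carrier; the buyer bears costs from that point.
Already in the invoice (seller's account under FCA): inland to port, export clearance — exclude.
CIF value = FCA price + origin terminal + freight + insurance = 464172.91 + 432.54 + 6525.57 + 348.32 = 471479.34
Import duty = 21228 × 3.48 = 73873.44
Buyer bears: origin terminal 432.54 + freight 6525.57 + insurance 348.32 + brokerage 326.69 + delivery 1068.94 + duty 73873.44 = 82575.50
Landed cost = invoice 464172.91 + 82575.50 = 546748.41

Total landed cost: CAD 546748.41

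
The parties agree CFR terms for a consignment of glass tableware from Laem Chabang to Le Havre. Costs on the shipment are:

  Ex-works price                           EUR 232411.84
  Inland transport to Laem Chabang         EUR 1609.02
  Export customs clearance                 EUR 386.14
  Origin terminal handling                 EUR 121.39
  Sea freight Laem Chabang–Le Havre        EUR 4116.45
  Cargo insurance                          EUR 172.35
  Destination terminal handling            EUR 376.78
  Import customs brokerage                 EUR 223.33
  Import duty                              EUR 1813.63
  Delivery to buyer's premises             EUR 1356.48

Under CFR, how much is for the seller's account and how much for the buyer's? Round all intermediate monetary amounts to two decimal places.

CFR: the seller pays costs through ocean freight to the destination port, but not insurance.
Seller's account: goods 232411.84 + inland to port 1609.02 + export clearance 386.14 + origin terminal 121.39 + freight 4116.45 = 238644.84
Buyer's account: insurance 172.35 + destination terminal 376.78 + brokerage 223.33 + duty 1813.63 + delivery 1356.48 = 3942.57

Seller: EUR 238644.84; buyer: EUR 3942.57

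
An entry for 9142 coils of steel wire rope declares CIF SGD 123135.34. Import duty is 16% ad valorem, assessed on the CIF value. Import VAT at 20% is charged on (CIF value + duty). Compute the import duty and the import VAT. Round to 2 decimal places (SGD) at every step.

Import duty = 123135.34 × 16% = 19701.65
VAT base = CIF + duty = 123135.34 + 19701.65 = 142836.99
Import VAT = 142836.99 × 20% = 28567.40

Import duty: SGD 19701.65; import VAT: SGD 28567.40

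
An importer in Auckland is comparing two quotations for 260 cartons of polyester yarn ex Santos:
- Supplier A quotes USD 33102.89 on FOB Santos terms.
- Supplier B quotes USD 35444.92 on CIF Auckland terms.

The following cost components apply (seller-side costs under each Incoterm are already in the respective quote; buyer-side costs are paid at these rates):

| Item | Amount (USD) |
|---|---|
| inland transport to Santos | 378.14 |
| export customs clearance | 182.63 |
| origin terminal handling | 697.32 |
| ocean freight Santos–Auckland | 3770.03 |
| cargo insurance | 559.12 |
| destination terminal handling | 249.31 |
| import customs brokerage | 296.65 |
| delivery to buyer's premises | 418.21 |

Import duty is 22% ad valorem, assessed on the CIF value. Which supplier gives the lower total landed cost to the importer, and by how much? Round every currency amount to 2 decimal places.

Supplier A (FOB):
CIF value = FOB price + freight + insurance = 33102.89 + 3770.03 + 559.12 = 37432.04
Import duty = 37432.04 × 22% = 8235.05
Buyer bears (A): 3770.03 + 559.12 + 249.31 + 296.65 + 418.21 = 5293.32
Landed cost (A) = invoice 33102.89 + 5293.32 + duty 8235.05 = 46631.26
Supplier B (CIF):
The CIF price already equals the CIF value: 35444.92
Import duty = 35444.92 × 22% = 7797.88
Buyer bears (B): 249.31 + 296.65 + 418.21 = 964.17
Landed cost (B) = invoice 35444.92 + 964.17 + duty 7797.88 = 44206.97
Difference = |46631.26 − 44206.97| = 2424.29

Supplier B is cheaper by USD 2424.29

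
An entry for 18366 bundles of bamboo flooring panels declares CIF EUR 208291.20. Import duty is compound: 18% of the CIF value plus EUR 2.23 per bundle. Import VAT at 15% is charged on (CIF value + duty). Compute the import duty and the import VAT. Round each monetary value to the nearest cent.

Ad valorem component: 208291.20 × 18% = 37492.42
Specific component: 18366 × 2.23 = 40956.18
Import duty = 37492.42 + 40956.18 = 78448.60
VAT base = CIF + duty = 208291.20 + 78448.60 = 286739.80
Import VAT = 286739.80 × 15% = 43010.97

Import duty: EUR 78448.60; import VAT: EUR 43010.97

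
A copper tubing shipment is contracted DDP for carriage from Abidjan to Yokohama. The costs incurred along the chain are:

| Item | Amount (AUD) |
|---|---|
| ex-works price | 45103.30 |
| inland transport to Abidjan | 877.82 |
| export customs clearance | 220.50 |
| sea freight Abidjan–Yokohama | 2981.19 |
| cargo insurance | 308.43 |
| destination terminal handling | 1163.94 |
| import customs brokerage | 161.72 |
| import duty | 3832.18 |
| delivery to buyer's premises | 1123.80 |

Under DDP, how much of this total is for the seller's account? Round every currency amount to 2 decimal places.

DDP: the seller bears all costs including import duty.
Seller's account: goods 45103.30 + inland to port 877.82 + export clearance 220.50 + freight 2981.19 + insurance 308.43 + destination terminal 1163.94 + brokerage 161.72 + duty 3832.18 + delivery 1123.80 = 55772.88
Buyer's account: 0.00

Seller's account: AUD 55772.88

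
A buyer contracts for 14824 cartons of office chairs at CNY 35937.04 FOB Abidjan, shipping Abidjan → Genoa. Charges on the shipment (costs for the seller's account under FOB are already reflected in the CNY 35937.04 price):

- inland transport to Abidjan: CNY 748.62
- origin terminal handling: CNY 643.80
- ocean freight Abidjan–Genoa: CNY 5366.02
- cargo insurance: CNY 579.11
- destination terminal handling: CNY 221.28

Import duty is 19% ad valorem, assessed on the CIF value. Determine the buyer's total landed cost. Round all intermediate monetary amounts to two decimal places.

FOB: the seller bears costs until goods are on board at the origin port; the buyer bears freight, insurance and all costs thereafter.
Already in the invoice (seller's account under FOB): inland to port, origin terminal — exclude.
CIF value = FOB price + freight + insurance = 35937.04 + 5366.02 + 579.11 = 41882.17
Import duty = 41882.17 × 19% = 7957.61
Buyer bears: freight 5366.02 + insurance 579.11 + destination terminal 221.28 + duty 7957.61 = 14124.02
Landed cost = invoice 35937.04 + 14124.02 = 50061.06

Total landed cost: CNY 50061.06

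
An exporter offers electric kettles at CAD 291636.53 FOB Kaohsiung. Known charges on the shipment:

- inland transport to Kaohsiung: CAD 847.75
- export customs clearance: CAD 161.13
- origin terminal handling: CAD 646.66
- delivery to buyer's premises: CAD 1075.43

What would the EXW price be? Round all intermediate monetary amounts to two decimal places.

EXW price: CAD 289980.99

Not relevant to the conversion: delivery — on the buyer under both terms; not part of either seller's price.
From FOB to EXW, the seller no longer bears: inland to port, export clearance, origin terminal.
EXW price = 291636.53 − 847.75 − 161.13 − 646.66 = 289980.99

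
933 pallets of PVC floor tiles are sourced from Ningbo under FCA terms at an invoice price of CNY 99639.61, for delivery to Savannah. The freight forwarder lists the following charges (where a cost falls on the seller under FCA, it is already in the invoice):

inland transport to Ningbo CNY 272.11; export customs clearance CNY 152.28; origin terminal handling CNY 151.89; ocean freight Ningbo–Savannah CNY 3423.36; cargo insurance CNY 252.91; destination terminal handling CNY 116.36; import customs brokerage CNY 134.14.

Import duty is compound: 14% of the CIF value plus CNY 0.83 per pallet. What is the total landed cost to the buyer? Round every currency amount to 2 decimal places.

Total landed cost: CNY 118978.15

FCA: the seller delivers export-cleared goods to the carrier; the buyer bears costs from that point.
Already in the invoice (seller's account under FCA): inland to port, export clearance — exclude.
CIF value = FCA price + origin terminal + freight + insurance = 99639.61 + 151.89 + 3423.36 + 252.91 = 103467.77
Ad valorem component: 103467.77 × 14% = 14485.49
Specific component: 933 × 0.83 = 774.39
Import duty = 14485.49 + 774.39 = 15259.88
Buyer bears: origin terminal 151.89 + freight 3423.36 + insurance 252.91 + destination terminal 116.36 + brokerage 134.14 + duty 15259.88 = 19338.54
Landed cost = invoice 99639.61 + 19338.54 = 118978.15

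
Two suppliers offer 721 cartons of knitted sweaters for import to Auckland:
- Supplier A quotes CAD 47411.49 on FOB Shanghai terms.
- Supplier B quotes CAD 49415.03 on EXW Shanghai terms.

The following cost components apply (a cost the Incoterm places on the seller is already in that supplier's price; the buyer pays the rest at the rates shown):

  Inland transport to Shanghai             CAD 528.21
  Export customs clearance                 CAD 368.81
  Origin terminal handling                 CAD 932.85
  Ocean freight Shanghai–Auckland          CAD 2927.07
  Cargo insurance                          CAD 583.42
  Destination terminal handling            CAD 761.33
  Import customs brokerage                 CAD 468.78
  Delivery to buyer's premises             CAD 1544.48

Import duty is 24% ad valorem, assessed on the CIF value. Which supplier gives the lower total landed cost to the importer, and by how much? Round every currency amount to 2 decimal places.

Supplier A is cheaper by CAD 4753.42

Supplier A (FOB):
CIF value = FOB price + freight + insurance = 47411.49 + 2927.07 + 583.42 = 50921.98
Import duty = 50921.98 × 24% = 12221.28
Buyer bears (A): 2927.07 + 583.42 + 761.33 + 468.78 + 1544.48 = 6285.08
Landed cost (A) = invoice 47411.49 + 6285.08 + duty 12221.28 = 65917.85
Supplier B (EXW):
CIF value = EXW price + inland to port + export clearance + origin terminal + freight + insurance = 49415.03 + 528.21 + 368.81 + 932.85 + 2927.07 + 583.42 = 54755.39
Import duty = 54755.39 × 24% = 13141.29
Buyer bears (B): 528.21 + 368.81 + 932.85 + 2927.07 + 583.42 + 761.33 + 468.78 + 1544.48 = 8114.95
Landed cost (B) = invoice 49415.03 + 8114.95 + duty 13141.29 = 70671.27
Difference = |65917.85 − 70671.27| = 4753.42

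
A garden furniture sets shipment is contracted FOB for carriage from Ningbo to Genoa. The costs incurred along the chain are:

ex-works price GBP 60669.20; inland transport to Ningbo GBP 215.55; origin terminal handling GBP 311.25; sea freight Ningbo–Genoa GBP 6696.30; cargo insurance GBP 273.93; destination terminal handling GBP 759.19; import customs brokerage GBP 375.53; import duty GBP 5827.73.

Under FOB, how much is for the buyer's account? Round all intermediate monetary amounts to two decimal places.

FOB: the seller bears costs until goods are on board at the origin port; the buyer bears freight, insurance and all costs thereafter.
Seller's account: goods 60669.20 + inland to port 215.55 + origin terminal 311.25 = 61196.00
Buyer's account: freight 6696.30 + insurance 273.93 + destination terminal 759.19 + brokerage 375.53 + duty 5827.73 = 13932.68

Buyer's account: GBP 13932.68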